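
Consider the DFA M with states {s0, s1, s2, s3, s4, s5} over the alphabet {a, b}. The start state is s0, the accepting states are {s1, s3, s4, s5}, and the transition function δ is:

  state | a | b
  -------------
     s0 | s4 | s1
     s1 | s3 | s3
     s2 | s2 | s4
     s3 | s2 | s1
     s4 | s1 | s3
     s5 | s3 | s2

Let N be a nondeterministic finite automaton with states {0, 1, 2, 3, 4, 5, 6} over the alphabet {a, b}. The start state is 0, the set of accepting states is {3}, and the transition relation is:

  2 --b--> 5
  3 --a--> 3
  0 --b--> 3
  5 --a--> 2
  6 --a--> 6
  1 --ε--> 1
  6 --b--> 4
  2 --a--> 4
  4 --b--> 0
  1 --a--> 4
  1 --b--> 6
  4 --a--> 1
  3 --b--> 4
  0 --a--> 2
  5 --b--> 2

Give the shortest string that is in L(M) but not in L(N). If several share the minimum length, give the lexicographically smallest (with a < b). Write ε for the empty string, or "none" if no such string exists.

The string a is accepted by M but not by N.
No shorter string lies in the difference, and a is the lexicographically first length-1 string in L(M) \ L(N).

a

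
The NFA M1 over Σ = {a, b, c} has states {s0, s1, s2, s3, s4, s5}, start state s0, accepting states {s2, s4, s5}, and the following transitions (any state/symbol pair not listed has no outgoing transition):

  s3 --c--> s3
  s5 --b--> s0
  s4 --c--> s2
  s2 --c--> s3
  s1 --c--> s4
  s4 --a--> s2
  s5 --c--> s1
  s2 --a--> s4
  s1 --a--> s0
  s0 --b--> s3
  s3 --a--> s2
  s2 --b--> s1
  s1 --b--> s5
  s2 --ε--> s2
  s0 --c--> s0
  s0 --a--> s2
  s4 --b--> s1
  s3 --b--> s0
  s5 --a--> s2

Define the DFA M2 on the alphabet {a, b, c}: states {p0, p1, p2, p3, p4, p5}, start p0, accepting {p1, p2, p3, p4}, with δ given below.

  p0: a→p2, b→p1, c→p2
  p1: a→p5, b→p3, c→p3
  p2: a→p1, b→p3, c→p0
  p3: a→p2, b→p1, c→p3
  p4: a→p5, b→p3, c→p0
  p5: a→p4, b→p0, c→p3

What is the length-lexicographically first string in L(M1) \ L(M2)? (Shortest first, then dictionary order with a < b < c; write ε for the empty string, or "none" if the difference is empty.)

ba

The string ba is accepted by M1 but not by M2.
No shorter string lies in the difference, and ba is the lexicographically first length-2 string in L(M1) \ L(M2).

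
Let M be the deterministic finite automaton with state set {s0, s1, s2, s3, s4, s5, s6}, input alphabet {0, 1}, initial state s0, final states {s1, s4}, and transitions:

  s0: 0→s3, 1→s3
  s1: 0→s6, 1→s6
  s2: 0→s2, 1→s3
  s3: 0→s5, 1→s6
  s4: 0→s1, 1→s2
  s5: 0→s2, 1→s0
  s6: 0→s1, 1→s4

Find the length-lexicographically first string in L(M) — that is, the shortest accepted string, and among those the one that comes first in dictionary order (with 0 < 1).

A breadth-first search from s0 reaches an accepting state first via the path s0 → s3 → s6 → s1 on input 010.
No string of length < 3 is accepted (BFS exhausts all shorter strings without reaching an accepting state), and 010 is the lexicographically least accepting string of length 3.

010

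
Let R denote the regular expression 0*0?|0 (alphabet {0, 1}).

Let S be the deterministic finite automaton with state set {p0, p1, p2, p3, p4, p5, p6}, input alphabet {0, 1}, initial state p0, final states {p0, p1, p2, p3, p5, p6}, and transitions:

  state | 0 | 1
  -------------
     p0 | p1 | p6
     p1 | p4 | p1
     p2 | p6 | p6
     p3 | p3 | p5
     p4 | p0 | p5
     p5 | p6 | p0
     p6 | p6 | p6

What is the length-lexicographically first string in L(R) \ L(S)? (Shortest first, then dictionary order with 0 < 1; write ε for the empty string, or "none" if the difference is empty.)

The string 00 is accepted by R but not by S.
No shorter string lies in the difference, and 00 is the lexicographically first length-2 string in L(R) \ L(S).

00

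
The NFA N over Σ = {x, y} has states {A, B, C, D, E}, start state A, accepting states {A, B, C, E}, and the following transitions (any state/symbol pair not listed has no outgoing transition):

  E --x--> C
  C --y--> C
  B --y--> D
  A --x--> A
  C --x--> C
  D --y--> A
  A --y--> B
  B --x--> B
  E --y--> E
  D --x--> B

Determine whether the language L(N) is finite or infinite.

State A is reachable from the start and can reach an accepting state, and it lies on the cycle A → A.
Traversing that cycle any number of times yields accepted strings of unbounded length, so the language is infinite.

infinite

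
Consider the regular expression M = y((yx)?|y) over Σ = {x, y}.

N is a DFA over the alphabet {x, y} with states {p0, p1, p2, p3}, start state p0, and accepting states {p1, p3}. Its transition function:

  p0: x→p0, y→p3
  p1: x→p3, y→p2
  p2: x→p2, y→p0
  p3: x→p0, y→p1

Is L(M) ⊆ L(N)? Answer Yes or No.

Converting the expression M to a DFA (subset construction, then merging equivalent states) gives the minimal DFA with states {m0, m1, m2, m3, m4}, start state m0, accepting states {m2, m3, m4} and transitions m0: x→m1, y→m2; m1: x→m1, y→m1; m2: x→m1, y→m3; m3: x→m4, y→m1; m4: x→m1, y→m1.
Exploring the product automaton M × N from the start pair (m0, p0), following both machines on each input symbol, reaches 8 state pairs: (m0, p0), (m1, p0), (m2, p3), (m1, p3), (m3, p1), (m1, p1), (m4, p3), (m1, p2).
M accepts in {m2, m3, m4} and N accepts in {p1, p3}. The reachable pairs whose M-component is accepting are (m2, p3), (m3, p1), (m4, p3); in each of them the N-component is accepting too, so the product for L(M) \ L(N) (M-component accepting, N-component rejecting) has no reachable accepting pair and the difference is empty.
Hence every string in L(M) is also in L(N).

Yes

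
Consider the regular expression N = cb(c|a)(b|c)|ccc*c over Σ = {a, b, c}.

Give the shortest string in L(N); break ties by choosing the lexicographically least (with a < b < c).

ccc

By inspection of the expression, no string of length less than 3 matches, and ccc is the lexicographically first match of length 3.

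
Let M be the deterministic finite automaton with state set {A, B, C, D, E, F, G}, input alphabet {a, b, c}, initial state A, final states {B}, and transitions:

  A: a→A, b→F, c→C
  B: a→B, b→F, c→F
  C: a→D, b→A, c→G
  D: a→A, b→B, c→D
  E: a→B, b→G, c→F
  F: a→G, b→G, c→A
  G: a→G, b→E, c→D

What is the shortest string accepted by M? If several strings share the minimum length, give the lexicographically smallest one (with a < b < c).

A breadth-first search from A reaches an accepting state first via the path A → C → D → B on input cab.
No string of length < 3 is accepted (BFS exhausts all shorter strings without reaching an accepting state), and cab is the lexicographically least accepting string of length 3.

cab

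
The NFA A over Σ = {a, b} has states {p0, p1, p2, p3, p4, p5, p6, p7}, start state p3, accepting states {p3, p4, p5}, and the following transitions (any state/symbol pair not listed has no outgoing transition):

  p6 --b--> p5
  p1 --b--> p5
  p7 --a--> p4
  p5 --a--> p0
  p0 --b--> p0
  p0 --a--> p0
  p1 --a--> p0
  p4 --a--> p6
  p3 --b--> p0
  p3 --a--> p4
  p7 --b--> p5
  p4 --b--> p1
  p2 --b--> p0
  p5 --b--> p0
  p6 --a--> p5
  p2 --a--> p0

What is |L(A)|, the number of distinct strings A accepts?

5

The useful subgraph on states {p1, p3, p4, p5, p6} is acyclic, so L(A) is finite; the longest accepting path visits 4 useful states, giving maximum string length 3.
Counting accepting paths from p3 by length: 1 of length 0, 1 of length 1, 3 of length 3. Total 5.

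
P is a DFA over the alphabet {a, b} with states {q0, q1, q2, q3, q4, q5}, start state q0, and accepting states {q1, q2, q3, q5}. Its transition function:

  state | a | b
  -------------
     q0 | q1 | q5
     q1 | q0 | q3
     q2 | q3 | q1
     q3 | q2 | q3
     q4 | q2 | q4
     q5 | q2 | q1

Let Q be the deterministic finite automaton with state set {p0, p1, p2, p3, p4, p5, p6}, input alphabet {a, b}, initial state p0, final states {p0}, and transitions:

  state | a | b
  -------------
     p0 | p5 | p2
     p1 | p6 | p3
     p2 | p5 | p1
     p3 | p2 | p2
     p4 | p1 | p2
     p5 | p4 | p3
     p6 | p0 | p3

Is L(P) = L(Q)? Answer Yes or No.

No

The string a is accepted by P but rejected by Q.
So L(P) ≠ L(Q).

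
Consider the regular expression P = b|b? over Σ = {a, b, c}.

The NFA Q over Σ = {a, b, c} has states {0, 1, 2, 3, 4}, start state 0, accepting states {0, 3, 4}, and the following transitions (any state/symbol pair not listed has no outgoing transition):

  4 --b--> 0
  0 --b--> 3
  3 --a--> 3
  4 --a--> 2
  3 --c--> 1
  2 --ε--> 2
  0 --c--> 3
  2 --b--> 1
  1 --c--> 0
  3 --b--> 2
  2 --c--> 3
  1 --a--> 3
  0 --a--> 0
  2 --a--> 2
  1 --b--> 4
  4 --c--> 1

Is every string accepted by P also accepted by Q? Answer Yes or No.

Converting the expression P to a DFA (subset construction, then merging equivalent states) gives the minimal DFA with states {p0, p1, p2}, start state p0, accepting states {p0, p2} and transitions p0: a→p1, b→p2, c→p1; p1: a→p1, b→p1, c→p1; p2: a→p1, b→p1, c→p1.
Exploring the product automaton P × Q from the start pair (p0, 0), following both machines on each input symbol, reaches 7 state pairs: (p0, 0), (p1, 0), (p2, 3), (p1, 3), (p1, 2), (p1, 1), (p1, 4).
P accepts in {p0, p2} and Q accepts in {0, 3, 4}. The reachable pairs whose P-component is accepting are (p0, 0), (p2, 3); in each of them the Q-component is accepting too, so the product for L(P) \ L(Q) (P-component accepting, Q-component rejecting) has no reachable accepting pair and the difference is empty.
Hence every string in L(P) is also in L(Q).

Yes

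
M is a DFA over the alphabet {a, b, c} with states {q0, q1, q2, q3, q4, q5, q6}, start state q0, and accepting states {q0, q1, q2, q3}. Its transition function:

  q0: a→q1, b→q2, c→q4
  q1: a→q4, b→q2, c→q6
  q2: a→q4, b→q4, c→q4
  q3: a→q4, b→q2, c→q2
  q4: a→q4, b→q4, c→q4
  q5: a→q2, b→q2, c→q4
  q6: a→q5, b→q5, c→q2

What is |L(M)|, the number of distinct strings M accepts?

9

The useful subgraph on states {q0, q1, q2, q5, q6} is acyclic, so L(M) is finite; the longest accepting path visits 5 useful states, giving maximum string length 4.
Counting accepting paths from q0 by length: 1 of length 0, 2 of length 1, 1 of length 2, 1 of length 3, 4 of length 4. Total 9.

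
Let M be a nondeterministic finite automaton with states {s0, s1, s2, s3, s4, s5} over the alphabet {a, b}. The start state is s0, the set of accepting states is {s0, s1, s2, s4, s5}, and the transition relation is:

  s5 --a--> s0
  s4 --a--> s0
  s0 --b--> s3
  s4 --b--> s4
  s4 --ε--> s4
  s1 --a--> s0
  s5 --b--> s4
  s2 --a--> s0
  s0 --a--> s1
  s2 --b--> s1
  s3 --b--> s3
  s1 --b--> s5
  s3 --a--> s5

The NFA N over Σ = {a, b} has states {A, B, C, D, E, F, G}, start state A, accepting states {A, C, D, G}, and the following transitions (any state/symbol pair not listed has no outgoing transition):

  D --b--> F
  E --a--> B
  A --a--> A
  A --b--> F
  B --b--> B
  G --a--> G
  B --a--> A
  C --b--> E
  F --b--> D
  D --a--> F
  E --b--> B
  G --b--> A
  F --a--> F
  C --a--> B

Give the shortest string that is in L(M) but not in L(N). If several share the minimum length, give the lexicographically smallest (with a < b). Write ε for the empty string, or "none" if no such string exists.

The string ab is accepted by M but not by N.
No shorter string lies in the difference, and ab is the lexicographically first length-2 string in L(M) \ L(N).

ab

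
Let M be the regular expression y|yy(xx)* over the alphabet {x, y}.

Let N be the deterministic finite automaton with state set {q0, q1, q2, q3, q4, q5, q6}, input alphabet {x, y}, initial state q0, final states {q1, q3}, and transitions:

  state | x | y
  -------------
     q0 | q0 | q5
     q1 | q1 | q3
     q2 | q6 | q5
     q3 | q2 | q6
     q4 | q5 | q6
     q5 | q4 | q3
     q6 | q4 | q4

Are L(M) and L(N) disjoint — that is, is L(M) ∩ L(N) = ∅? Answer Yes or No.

No

The string yy is accepted by both M and N.
Hence L(M) ∩ L(N) ≠ ∅.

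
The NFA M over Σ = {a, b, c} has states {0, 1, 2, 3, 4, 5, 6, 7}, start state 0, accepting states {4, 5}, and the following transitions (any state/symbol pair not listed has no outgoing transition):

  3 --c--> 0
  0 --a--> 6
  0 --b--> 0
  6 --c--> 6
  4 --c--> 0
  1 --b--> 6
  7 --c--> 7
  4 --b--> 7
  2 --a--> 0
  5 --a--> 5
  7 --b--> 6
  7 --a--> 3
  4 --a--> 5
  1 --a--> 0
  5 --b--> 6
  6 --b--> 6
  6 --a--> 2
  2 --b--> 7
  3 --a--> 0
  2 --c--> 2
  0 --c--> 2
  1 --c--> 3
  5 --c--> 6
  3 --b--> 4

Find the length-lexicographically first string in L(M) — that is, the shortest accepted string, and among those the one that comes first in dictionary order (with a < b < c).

cbab

A breadth-first search from 0 reaches an accepting state first via the path 0 → 2 → 7 → 3 → 4 on input cbab.
No string of length < 4 is accepted (BFS exhausts all shorter strings without reaching an accepting state), and cbab is the lexicographically least accepting string of length 4.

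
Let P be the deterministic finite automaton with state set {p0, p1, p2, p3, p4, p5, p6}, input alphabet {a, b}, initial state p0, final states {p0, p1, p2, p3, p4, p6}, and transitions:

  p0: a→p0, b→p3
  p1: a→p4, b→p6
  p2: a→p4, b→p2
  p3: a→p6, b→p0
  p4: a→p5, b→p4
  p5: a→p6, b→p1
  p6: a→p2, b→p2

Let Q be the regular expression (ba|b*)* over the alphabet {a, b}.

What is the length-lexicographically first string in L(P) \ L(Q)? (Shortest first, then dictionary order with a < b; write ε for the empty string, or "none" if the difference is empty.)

a

The string a is accepted by P but not by Q.
No shorter string lies in the difference, and a is the lexicographically first length-1 string in L(P) \ L(Q).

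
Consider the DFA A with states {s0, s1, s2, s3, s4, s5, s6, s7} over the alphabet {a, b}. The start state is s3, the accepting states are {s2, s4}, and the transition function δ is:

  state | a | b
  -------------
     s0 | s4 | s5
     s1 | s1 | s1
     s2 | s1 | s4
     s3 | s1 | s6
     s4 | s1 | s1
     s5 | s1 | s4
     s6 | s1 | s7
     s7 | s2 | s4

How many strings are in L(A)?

The useful subgraph on states {s2, s3, s4, s6, s7} is acyclic, so L(A) is finite; the longest accepting path visits 5 useful states, giving maximum string length 4.
Counting accepting paths from s3 by length: 2 of length 3, 1 of length 4. Total 3.

3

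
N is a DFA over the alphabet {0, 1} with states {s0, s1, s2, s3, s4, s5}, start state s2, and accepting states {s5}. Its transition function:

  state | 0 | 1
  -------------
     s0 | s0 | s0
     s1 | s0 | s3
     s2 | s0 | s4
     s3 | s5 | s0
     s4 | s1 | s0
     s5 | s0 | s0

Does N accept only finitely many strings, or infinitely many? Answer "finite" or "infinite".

finite

The useful states (reachable from s2 and able to reach an accepting state) are {s1, s2, s3, s4, s5}.
Restricted to these states the transition graph has no cycle, so every accepting path has bounded length and L is finite.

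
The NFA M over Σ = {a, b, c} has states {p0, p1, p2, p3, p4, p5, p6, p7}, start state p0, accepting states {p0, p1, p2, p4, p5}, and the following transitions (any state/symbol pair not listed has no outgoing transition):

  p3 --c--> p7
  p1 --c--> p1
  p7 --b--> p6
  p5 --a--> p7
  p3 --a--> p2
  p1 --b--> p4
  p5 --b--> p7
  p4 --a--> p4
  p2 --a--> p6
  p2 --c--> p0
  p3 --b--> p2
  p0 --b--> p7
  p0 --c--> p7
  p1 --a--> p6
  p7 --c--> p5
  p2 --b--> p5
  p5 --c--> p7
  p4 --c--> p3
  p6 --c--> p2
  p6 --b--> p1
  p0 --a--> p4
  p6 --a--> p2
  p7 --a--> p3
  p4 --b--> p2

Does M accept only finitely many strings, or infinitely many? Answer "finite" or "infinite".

infinite

State p0 is reachable from the start and can reach an accepting state, and it lies on the cycle p0 → p4 → p2 → p0.
Traversing that cycle any number of times yields accepted strings of unbounded length, so the language is infinite.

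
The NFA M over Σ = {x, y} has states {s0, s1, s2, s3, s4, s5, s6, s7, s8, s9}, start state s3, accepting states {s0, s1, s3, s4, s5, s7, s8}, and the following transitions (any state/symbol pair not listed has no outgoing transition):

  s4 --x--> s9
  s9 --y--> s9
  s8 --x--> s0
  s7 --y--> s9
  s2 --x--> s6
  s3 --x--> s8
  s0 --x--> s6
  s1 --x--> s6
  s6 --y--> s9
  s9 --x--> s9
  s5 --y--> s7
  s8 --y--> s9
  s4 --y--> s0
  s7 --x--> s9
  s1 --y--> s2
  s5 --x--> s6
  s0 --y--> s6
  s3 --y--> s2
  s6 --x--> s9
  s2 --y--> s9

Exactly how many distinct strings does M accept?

The useful subgraph on states {s0, s3, s8} is acyclic, so L(M) is finite; the longest accepting path visits 3 useful states, giving maximum string length 2.
Counting accepting paths from s3 by length: 1 of length 0, 1 of length 1, 1 of length 2. Total 3.

3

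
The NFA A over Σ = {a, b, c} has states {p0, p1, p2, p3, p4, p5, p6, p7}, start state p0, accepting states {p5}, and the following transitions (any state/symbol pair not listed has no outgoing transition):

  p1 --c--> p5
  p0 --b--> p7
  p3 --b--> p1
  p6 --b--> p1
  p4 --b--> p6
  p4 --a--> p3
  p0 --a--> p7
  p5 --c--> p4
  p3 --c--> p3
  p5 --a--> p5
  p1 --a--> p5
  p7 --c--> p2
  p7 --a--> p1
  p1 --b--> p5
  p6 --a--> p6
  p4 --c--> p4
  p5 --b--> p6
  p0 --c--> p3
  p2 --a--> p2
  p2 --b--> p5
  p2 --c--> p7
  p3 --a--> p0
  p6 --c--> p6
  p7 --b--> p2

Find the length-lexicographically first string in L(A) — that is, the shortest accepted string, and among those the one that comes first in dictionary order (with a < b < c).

A breadth-first search from p0 reaches an accepting state first via the path p0 → p7 → p1 → p5 on input aaa.
No string of length < 3 is accepted (BFS exhausts all shorter strings without reaching an accepting state), and aaa is the lexicographically least accepting string of length 3.

aaa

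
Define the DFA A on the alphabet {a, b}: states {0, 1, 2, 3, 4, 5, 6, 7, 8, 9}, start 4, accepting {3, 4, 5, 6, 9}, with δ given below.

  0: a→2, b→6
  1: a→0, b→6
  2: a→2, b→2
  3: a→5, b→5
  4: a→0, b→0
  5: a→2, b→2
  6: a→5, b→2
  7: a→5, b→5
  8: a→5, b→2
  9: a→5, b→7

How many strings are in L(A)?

The useful subgraph on states {0, 4, 5, 6} is acyclic, so L(A) is finite; the longest accepting path visits 4 useful states, giving maximum string length 3.
Counting accepting paths from 4 by length: 1 of length 0, 2 of length 2, 2 of length 3. Total 5.

5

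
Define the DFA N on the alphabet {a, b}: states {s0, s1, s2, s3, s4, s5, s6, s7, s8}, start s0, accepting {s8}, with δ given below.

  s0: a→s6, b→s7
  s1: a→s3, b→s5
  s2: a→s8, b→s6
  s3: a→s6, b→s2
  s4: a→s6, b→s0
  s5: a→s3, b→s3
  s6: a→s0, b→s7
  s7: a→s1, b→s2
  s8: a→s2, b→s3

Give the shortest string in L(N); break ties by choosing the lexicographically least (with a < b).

A breadth-first search from s0 reaches an accepting state first via the path s0 → s7 → s2 → s8 on input bba.
No string of length < 3 is accepted (BFS exhausts all shorter strings without reaching an accepting state), and bba is the lexicographically least accepting string of length 3.

bba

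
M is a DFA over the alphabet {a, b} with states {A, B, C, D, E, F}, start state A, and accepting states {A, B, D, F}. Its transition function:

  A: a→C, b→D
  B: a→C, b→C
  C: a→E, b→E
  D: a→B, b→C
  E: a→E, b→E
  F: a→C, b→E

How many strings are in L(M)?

The useful subgraph on states {A, B, D} is acyclic, so L(M) is finite; the longest accepting path visits 3 useful states, giving maximum string length 2.
Counting accepting paths from A by length: 1 of length 0, 1 of length 1, 1 of length 2. Total 3.

3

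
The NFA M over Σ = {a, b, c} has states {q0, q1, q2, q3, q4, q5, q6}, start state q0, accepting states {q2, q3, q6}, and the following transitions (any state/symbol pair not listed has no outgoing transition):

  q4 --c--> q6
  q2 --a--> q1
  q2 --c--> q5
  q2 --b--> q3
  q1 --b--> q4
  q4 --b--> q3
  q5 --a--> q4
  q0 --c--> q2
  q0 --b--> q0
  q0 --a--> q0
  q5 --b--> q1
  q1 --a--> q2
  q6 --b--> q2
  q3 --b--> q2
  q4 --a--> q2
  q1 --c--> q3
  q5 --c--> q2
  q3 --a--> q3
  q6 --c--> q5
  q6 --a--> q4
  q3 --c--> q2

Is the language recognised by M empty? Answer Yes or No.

The string c is accepted: the run q0 → q2 ends in the accepting state q2.
Since at least one string is accepted, L(M) is not empty.

No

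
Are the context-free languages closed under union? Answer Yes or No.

Take grammars for L₁ and L₂ with disjoint nonterminals and start symbols S₁, S₂; the grammar with a new start symbol and productions S → S₁ | S₂ generates L₁ ∪ L₂.
So the context-free languages are closed under union.

Yes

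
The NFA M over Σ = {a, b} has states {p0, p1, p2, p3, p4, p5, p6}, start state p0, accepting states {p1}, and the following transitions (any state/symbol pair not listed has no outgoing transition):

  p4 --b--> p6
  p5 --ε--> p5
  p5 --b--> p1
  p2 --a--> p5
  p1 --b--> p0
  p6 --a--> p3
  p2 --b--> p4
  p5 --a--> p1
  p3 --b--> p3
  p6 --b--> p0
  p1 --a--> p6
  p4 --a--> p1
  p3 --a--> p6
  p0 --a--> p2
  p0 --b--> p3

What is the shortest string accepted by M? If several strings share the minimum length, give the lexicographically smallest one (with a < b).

aaa

A breadth-first search from p0 reaches an accepting state first via the path p0 → p2 → p5 → p1 on input aaa.
No string of length < 3 is accepted (BFS exhausts all shorter strings without reaching an accepting state), and aaa is the lexicographically least accepting string of length 3.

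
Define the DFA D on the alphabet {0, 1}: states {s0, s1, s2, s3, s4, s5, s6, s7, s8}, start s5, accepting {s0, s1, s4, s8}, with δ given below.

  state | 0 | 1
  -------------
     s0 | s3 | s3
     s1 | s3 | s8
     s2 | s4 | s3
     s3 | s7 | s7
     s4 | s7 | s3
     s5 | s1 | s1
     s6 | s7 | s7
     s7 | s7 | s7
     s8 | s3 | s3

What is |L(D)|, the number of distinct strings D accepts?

The useful subgraph on states {s1, s5, s8} is acyclic, so L(D) is finite; the longest accepting path visits 3 useful states, giving maximum string length 2.
Counting accepting paths from s5 by length: 2 of length 1, 2 of length 2. Total 4.

4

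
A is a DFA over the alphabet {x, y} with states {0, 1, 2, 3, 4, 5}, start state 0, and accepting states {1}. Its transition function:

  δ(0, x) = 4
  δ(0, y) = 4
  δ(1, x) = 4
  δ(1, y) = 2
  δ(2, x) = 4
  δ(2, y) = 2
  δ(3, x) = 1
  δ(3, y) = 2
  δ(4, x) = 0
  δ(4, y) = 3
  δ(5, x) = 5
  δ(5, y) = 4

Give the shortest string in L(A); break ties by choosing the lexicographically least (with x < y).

A breadth-first search from 0 reaches an accepting state first via the path 0 → 4 → 3 → 1 on input xyx.
No string of length < 3 is accepted (BFS exhausts all shorter strings without reaching an accepting state), and xyx is the lexicographically least accepting string of length 3.

xyx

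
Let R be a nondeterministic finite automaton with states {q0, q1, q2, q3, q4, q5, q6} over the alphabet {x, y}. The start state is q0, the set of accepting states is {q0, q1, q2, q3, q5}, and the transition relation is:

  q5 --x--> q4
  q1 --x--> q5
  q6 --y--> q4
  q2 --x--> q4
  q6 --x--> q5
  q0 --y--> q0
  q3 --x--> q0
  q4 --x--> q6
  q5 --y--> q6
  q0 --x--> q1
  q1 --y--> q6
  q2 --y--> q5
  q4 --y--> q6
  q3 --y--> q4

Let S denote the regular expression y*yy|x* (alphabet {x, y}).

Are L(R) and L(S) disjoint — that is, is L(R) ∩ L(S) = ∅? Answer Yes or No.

The empty string ε is accepted by both R and S.
Hence L(R) ∩ L(S) ≠ ∅.

No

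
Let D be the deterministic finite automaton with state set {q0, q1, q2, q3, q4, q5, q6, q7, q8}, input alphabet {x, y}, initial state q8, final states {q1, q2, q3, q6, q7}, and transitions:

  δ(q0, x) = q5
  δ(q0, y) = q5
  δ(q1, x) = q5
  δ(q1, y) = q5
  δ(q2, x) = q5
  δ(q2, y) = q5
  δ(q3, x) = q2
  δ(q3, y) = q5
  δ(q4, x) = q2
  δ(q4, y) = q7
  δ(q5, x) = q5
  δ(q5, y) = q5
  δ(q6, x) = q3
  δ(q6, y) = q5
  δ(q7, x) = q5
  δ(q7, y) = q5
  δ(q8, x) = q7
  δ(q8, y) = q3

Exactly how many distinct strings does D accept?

3

The useful subgraph on states {q2, q3, q7, q8} is acyclic, so L(D) is finite; the longest accepting path visits 3 useful states, giving maximum string length 2.
Counting accepting paths from q8 by length: 2 of length 1, 1 of length 2. Total 3.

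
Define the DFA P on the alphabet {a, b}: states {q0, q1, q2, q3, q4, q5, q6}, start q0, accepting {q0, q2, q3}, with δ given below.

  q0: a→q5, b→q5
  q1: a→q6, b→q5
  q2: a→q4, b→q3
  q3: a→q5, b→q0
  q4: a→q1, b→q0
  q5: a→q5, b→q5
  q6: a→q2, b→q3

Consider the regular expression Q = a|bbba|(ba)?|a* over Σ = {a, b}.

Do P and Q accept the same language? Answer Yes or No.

No

The string a is accepted by Q but rejected by P.
So L(P) ≠ L(Q).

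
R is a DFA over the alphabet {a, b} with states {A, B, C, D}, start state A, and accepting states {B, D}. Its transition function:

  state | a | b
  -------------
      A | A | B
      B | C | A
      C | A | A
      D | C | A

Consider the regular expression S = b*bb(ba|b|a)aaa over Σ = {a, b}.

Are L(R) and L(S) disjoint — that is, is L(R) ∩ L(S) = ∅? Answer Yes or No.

Converting the expression S to a DFA (subset construction, then merging equivalent states) gives the minimal DFA with states {s0, s1, s2, s3, s4, s5, s6, s7, s8, s9, s10, s11}, start state s0, accepting states {s10, s11} and transitions s0: a→s1, b→s2; s1: a→s1, b→s1; s2: a→s1, b→s3; s3: a→s4, b→s5; s4: a→s6, b→s1; s5: a→s7, b→s5; s6: a→s8, b→s1; s7: a→s9, b→s1; s8: a→s10, b→s1; s9: a→s11, b→s1; s10: a→s1, b→s1; s11: a→s10, b→s1.
Exploring the product automaton R × S from the start pair (A, s0), following both machines on each input symbol, reaches 16 state pairs: (A, s0), (A, s1), (B, s2), (B, s1), (C, s1), (A, s3), (A, s4), (B, s5), (A, s6), (C, s7), (A, s5), (A, s8), (A, s9), (A, s7), (A, s10), (A, s11).
R accepts in {B, D} and S accepts in {s10, s11}; no reachable pair has both components accepting, so no string drives both machines to acceptance simultaneously and L(R) ∩ L(S) = ∅.
So no string is accepted by both, and the intersection is empty.

Yes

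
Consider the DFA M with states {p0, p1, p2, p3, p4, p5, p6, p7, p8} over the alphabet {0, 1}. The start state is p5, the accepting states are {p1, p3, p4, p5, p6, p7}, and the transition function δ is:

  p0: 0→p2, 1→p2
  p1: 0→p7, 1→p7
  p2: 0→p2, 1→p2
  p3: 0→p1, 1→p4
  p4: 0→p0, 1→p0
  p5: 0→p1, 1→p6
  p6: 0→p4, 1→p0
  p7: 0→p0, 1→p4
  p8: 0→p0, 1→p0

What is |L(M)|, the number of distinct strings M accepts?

The useful subgraph on states {p1, p4, p5, p6, p7} is acyclic, so L(M) is finite; the longest accepting path visits 4 useful states, giving maximum string length 3.
Counting accepting paths from p5 by length: 1 of length 0, 2 of length 1, 3 of length 2, 2 of length 3. Total 8.

8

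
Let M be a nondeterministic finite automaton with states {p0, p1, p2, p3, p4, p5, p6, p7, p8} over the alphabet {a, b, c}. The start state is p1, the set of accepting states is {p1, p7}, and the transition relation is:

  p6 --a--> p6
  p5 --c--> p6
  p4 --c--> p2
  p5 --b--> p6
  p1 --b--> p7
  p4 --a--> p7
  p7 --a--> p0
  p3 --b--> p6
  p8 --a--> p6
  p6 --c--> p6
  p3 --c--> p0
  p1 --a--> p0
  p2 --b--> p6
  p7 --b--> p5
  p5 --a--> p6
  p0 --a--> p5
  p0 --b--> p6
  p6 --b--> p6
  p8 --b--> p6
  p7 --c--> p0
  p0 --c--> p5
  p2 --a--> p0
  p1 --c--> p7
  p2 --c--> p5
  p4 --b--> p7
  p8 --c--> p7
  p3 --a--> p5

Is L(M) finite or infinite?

The useful states (reachable from p1 and able to reach an accepting state) are {p1, p7}.
Restricted to these states the transition graph has no cycle, so every accepting path has bounded length and L is finite.

finite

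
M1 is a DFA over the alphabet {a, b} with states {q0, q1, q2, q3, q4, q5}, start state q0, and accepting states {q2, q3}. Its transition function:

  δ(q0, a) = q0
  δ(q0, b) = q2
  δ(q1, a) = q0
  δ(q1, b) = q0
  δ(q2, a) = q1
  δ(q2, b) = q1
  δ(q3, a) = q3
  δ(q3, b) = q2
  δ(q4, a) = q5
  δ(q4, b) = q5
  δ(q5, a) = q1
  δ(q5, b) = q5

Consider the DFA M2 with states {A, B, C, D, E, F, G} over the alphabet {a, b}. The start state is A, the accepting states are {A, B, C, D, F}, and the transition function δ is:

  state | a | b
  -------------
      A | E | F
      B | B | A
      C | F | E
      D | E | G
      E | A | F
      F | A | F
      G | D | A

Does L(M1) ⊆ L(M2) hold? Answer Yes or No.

Exploring the product automaton M1 × M2 from the start pair (q0, A), following both machines on each input symbol, reaches 6 state pairs: (q0, A), (q0, E), (q2, F), (q1, A), (q1, F), (q0, F).
M1 accepts in {q2, q3} and M2 accepts in {A, B, C, D, F}. The reachable pairs whose M1-component is accepting are (q2, F); in each of them the M2-component is accepting too, so the product for L(M1) \ L(M2) (M1-component accepting, M2-component rejecting) has no reachable accepting pair and the difference is empty.
Hence every string in L(M1) is also in L(M2).

Yes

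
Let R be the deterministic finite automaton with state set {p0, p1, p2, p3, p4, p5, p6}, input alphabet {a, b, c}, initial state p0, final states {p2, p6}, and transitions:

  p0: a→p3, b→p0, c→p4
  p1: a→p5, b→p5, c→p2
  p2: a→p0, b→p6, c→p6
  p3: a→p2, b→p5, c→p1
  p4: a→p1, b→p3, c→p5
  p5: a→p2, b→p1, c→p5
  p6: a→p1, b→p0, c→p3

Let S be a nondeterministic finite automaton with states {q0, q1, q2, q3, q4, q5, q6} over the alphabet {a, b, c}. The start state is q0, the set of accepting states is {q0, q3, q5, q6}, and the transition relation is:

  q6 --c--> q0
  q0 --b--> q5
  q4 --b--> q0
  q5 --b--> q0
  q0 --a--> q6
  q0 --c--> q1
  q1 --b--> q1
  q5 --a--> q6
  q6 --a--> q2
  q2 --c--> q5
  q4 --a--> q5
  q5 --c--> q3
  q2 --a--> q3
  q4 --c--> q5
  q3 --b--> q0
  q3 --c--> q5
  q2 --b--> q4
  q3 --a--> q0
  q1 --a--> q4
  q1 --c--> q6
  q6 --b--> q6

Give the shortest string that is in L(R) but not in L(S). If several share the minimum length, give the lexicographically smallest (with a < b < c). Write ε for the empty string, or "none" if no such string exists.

aa

The string aa is accepted by R but not by S.
No shorter string lies in the difference, and aa is the lexicographically first length-2 string in L(R) \ L(S).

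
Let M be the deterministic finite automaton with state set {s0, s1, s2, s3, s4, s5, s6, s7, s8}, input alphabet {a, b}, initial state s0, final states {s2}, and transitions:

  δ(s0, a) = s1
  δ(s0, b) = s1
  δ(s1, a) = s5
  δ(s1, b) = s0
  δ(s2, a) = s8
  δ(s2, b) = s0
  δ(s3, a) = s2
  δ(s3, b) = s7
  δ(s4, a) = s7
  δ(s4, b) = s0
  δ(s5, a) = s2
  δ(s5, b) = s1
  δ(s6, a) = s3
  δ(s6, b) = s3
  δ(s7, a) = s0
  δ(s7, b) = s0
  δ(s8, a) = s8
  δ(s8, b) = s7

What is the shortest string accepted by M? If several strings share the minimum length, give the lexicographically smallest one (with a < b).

A breadth-first search from s0 reaches an accepting state first via the path s0 → s1 → s5 → s2 on input aaa.
No string of length < 3 is accepted (BFS exhausts all shorter strings without reaching an accepting state), and aaa is the lexicographically least accepting string of length 3.

aaa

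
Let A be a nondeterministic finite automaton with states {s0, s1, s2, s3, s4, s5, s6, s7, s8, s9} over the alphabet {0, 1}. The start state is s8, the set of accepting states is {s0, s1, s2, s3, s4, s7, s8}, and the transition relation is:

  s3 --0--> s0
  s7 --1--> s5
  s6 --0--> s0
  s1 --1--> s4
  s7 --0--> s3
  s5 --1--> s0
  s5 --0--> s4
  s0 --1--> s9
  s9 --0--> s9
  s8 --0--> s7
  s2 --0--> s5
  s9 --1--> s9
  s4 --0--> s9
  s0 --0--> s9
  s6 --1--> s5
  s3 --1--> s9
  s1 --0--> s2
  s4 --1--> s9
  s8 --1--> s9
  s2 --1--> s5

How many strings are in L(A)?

The useful subgraph on states {s0, s3, s4, s5, s7, s8} is acyclic, so L(A) is finite; the longest accepting path visits 4 useful states, giving maximum string length 3.
Counting accepting paths from s8 by length: 1 of length 0, 1 of length 1, 1 of length 2, 3 of length 3. Total 6.

6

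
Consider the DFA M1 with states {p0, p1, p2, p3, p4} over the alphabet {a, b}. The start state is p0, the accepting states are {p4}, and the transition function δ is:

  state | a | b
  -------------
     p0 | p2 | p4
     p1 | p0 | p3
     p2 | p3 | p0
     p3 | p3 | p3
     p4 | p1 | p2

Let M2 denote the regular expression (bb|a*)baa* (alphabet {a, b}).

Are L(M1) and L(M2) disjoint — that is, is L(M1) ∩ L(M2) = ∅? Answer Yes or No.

Converting the expression M2 to a DFA (subset construction, then merging equivalent states) gives the minimal DFA with states {r0, r1, r2, r3, r4, r5, r6}, start state r0, accepting states {r4} and transitions r0: a→r1, b→r2; r1: a→r1, b→r3; r2: a→r4, b→r5; r3: a→r4, b→r6; r4: a→r4, b→r6; r5: a→r6, b→r3; r6: a→r6, b→r6.
Exploring the product automaton M1 × M2 from the start pair (p0, r0), following both machines on each input symbol, reaches 16 state pairs: (p0, r0), (p2, r1), (p4, r2), (p3, r1), (p0, r3), (p1, r4), (p2, r5), (p3, r3), (p2, r4), (p4, r6), (p0, r4), (p3, r6), (p3, r4), (p0, r6), (p1, r6), (p2, r6).
M1 accepts in {p4} and M2 accepts in {r4}; no reachable pair has both components accepting, so no string drives both machines to acceptance simultaneously and L(M1) ∩ L(M2) = ∅.
So no string is accepted by both, and the intersection is empty.

Yes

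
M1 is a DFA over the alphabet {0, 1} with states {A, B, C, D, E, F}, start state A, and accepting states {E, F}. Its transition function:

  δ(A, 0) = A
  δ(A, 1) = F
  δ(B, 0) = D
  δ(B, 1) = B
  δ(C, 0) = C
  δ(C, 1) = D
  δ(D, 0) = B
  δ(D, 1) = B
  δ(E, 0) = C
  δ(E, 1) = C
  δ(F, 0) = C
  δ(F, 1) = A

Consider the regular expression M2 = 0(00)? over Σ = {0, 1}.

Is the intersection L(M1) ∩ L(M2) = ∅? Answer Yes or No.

Yes

Converting the expression M2 to a DFA (subset construction, then merging equivalent states) gives the minimal DFA with states {r0, r1, r2, r3, r4}, start state r0, accepting states {r1, r4} and transitions r0: 0→r1, 1→r2; r1: 0→r3, 1→r2; r2: 0→r2, 1→r2; r3: 0→r4, 1→r2; r4: 0→r2, 1→r2.
Exploring the product automaton M1 × M2 from the start pair (A, r0), following both machines on each input symbol, reaches 9 state pairs: (A, r0), (A, r1), (F, r2), (A, r3), (C, r2), (A, r2), (A, r4), (D, r2), (B, r2).
M1 accepts in {E, F} and M2 accepts in {r1, r4}; no reachable pair has both components accepting, so no string drives both machines to acceptance simultaneously and L(M1) ∩ L(M2) = ∅.
So no string is accepted by both, and the intersection is empty.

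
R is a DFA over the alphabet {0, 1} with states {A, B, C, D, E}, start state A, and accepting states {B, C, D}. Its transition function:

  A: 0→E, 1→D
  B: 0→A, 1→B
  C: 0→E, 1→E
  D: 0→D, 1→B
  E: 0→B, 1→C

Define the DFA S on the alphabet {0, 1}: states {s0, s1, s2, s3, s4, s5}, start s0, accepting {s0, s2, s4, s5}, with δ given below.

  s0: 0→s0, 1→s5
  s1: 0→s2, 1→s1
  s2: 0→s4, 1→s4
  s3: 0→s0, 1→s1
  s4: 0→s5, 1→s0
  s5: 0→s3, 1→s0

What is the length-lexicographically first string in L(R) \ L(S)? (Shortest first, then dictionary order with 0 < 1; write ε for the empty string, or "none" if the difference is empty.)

The string 10 is accepted by R but not by S.
No shorter string lies in the difference, and 10 is the lexicographically first length-2 string in L(R) \ L(S).

10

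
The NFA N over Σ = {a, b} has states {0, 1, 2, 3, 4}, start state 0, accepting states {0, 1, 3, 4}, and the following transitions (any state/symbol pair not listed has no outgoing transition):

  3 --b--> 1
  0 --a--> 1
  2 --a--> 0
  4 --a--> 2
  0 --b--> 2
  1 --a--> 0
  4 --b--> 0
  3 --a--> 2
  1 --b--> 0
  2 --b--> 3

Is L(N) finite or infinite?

State 0 is reachable from the start and can reach an accepting state, and it lies on the cycle 0 → 1 → 0.
Traversing that cycle any number of times yields accepted strings of unbounded length, so the language is infinite.

infinite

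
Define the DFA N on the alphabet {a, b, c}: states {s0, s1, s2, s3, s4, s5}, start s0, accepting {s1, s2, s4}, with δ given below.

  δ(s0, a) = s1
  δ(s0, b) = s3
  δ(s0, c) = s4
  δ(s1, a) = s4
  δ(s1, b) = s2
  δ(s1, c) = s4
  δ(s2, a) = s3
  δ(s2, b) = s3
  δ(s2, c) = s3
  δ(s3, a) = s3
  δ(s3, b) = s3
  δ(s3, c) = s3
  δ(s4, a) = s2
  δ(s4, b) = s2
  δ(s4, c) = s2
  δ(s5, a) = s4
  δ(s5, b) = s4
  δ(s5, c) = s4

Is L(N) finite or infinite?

finite

The useful states (reachable from s0 and able to reach an accepting state) are {s0, s1, s2, s4}.
Restricted to these states the transition graph has no cycle, so every accepting path has bounded length and L is finite.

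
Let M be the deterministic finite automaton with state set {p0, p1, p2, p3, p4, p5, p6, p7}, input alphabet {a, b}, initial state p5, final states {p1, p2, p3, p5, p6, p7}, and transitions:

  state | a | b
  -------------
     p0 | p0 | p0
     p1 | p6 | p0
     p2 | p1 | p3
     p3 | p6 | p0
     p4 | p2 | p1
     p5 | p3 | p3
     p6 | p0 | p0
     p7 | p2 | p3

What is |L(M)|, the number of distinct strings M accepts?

The useful subgraph on states {p3, p5, p6} is acyclic, so L(M) is finite; the longest accepting path visits 3 useful states, giving maximum string length 2.
Counting accepting paths from p5 by length: 1 of length 0, 2 of length 1, 2 of length 2. Total 5.

5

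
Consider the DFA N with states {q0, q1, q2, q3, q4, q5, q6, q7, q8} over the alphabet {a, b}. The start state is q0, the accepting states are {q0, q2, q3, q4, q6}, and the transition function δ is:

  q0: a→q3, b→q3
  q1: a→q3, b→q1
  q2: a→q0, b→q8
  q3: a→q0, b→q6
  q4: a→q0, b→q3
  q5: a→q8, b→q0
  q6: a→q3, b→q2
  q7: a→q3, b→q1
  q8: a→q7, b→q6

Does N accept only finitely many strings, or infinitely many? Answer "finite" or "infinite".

infinite

State q0 is reachable from the start and can reach an accepting state, and it lies on the cycle q0 → q3 → q0.
Traversing that cycle any number of times yields accepted strings of unbounded length, so the language is infinite.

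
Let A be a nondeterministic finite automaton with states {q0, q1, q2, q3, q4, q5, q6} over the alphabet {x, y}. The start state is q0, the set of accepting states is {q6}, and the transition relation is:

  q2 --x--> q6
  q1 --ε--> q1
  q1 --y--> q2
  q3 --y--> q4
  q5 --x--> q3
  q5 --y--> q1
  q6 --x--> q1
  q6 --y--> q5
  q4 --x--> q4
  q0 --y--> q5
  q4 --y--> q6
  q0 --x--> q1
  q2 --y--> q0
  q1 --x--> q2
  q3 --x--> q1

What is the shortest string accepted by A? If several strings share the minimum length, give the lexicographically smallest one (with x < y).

xxx

A breadth-first search from q0 reaches an accepting state first via the path q0 → q1 → q2 → q6 on input xxx.
No string of length < 3 is accepted (BFS exhausts all shorter strings without reaching an accepting state), and xxx is the lexicographically least accepting string of length 3.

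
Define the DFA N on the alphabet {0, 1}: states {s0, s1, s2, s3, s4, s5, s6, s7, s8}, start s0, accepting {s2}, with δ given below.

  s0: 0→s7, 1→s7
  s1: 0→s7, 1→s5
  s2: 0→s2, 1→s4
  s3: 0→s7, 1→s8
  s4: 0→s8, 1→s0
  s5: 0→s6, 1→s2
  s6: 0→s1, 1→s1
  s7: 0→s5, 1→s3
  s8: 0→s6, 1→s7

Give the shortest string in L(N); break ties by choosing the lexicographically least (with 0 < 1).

A breadth-first search from s0 reaches an accepting state first via the path s0 → s7 → s5 → s2 on input 001.
No string of length < 3 is accepted (BFS exhausts all shorter strings without reaching an accepting state), and 001 is the lexicographically least accepting string of length 3.

001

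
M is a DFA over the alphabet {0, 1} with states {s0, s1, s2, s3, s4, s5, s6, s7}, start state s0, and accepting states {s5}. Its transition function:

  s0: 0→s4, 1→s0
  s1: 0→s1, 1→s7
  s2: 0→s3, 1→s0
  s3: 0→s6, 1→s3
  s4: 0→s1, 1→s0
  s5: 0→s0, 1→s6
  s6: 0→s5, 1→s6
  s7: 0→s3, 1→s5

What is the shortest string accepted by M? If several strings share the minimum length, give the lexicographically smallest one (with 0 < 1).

0011

A breadth-first search from s0 reaches an accepting state first via the path s0 → s4 → s1 → s7 → s5 on input 0011.
No string of length < 4 is accepted (BFS exhausts all shorter strings without reaching an accepting state), and 0011 is the lexicographically least accepting string of length 4.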